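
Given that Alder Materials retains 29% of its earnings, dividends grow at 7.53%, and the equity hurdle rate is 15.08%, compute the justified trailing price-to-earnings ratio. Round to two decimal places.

10.11

Payout ratio b = 1 − 0.29 = 0.71.
Justified trailing P/E = b(1+g)/(r−g) = 0.71×(1+0.0753)/(0.1508−0.0753) = 10.1121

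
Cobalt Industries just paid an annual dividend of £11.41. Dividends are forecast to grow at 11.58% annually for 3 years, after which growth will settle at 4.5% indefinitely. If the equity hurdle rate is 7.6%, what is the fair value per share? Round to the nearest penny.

Two-stage DDM. Project D₁…D_3 at 0.1158, terminal growth 0.045, discount at r = 0.076.
D_1 = 12.7313
D_2 = 14.2056
D_3 = 15.8506
Terminal value at t=3: TV = D_4/(r−g) = 16.5638/(0.076−0.045) = 534.3174
P₀ = 12.7313/(1+0.076)^1 + 14.2056/(1+0.076)^2 + 15.8506/(1+0.076)^3 + 534.3174/(1+0.076)^3 = 465.7316

£465.73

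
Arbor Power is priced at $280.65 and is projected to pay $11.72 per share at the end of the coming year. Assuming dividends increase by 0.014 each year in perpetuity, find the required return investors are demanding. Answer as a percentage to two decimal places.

Rearranging the constant-growth DDM: r = D₁/P₀ + g.
r = 11.7200 / 280.65 + 0.014 = 0.04176 + 0.014 = 0.05576

5.58%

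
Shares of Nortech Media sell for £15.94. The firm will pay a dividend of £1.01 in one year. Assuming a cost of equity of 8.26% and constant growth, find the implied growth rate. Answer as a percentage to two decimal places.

1.92%

From P₀ = D₁/(r − g), the implied growth is g = r − D₁/P₀.
g = 0.0826 − 1.01/15.94 = 0.0826 − 0.06336 = 0.01924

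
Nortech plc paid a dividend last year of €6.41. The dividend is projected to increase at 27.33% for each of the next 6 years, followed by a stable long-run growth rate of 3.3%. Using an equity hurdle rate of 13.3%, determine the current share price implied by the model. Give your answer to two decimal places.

Two-stage DDM. Project D₁…D_6 at 0.2733, terminal growth 0.033, discount at r = 0.133.
D_1 = 8.1619
D_2 = 10.3925
D_3 = 13.2328
D_4 = 16.8493
D_5 = 21.4542
D_6 = 27.3176
Terminal value at t=6: TV = D_7/(r−g) = 28.2191/(0.133−0.033) = 282.1908
P₀ = 8.1619/(1+0.133)^1 + 10.3925/(1+0.133)^2 + 13.2328/(1+0.133)^3 + 16.8493/(1+0.133)^4 + 21.4542/(1+0.133)^5 + 27.3176/(1+0.133)^6 + 282.1908/(1+0.133)^6 = 192.4303

€192.43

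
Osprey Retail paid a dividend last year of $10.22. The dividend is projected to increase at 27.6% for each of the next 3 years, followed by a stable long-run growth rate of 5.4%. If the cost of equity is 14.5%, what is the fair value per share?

$202.05

Two-stage DDM. Project D₁…D_3 at 0.276, terminal growth 0.054, discount at r = 0.145.
D_1 = 13.0407
D_2 = 16.6400
D_3 = 21.2326
Terminal value at t=3: TV = D_4/(r−g) = 22.3791/(0.145−0.054) = 245.9247
P₀ = 13.0407/(1+0.145)^1 + 16.6400/(1+0.145)^2 + 21.2326/(1+0.145)^3 + 245.9247/(1+0.145)^3 = 202.0531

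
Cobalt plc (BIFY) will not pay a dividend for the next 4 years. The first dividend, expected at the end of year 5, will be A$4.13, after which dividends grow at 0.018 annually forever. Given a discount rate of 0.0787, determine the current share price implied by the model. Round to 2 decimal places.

A$50.25

Deferred-dividend DDM. At t=4 the remaining stream is a growing perpetuity with first payment D_5 = 4.13.
V_4 = D_5/(r−g) = 4.13/(0.0787−0.018) = 68.0395
P₀ = V_4/(1+r)^4 = 68.0395/(1+0.0787)^4 = 50.2526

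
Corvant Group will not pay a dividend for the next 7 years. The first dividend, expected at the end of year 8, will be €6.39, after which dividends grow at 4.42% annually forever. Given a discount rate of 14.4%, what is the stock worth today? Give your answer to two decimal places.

€24.97

Deferred-dividend DDM. At t=7 the remaining stream is a growing perpetuity with first payment D_8 = 6.39.
V_7 = D_8/(r−g) = 6.39/(0.144−0.0442) = 64.0281
P₀ = V_7/(1+r)^7 = 64.0281/(1+0.144)^7 = 24.9683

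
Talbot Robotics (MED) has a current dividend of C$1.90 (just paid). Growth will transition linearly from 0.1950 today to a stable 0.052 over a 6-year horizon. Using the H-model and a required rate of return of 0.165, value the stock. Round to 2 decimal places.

C$24.90

H-model: P₀ = D₀[(1+g_L) + H(g_S−g_L)]/(r−g_L), with H = 6/2 = 3.
P₀ = 1.90 × [(1+0.052) + 3×(0.195−0.052)] / (0.165−0.052)
   = 1.90 × 1.4810 / 0.113 = 24.9018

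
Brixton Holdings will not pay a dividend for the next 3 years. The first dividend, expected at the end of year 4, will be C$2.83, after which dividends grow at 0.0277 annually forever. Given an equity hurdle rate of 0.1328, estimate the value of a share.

C$18.52

Deferred-dividend DDM. At t=3 the remaining stream is a growing perpetuity with first payment D_4 = 2.83.
V_3 = D_4/(r−g) = 2.83/(0.1328−0.0277) = 26.9267
P₀ = V_3/(1+r)^3 = 26.9267/(1+0.1328)^3 = 18.5235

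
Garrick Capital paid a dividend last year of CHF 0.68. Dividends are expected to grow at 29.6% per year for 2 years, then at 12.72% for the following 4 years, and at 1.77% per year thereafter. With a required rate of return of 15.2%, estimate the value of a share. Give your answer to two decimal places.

Three-stage DDM. Project D₁…D_6; terminal Gordon value at t=6 with g = 0.0177; discount at r = 0.152.
D_1 = 0.8813
D_2 = 1.1421
D_3 = 1.2874
D_4 = 1.4512
D_5 = 1.6358
D_6 = 1.8438
TV_6 = 1.8765/(0.152−0.0177) = 13.9723
P₀ = Σ Dₜ/(1+r)ᵗ + TV_6/(1+r)^6 = 10.8647

CHF 10.86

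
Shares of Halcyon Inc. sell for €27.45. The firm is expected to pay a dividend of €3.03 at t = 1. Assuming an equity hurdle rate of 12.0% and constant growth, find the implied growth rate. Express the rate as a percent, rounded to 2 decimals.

From P₀ = D₁/(r − g), the implied growth is g = r − D₁/P₀.
g = 0.12 − 3.03/27.45 = 0.12 − 0.11038 = 0.00962

0.96%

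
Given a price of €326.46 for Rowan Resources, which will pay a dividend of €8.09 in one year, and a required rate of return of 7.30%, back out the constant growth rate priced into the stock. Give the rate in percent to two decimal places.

From P₀ = D₁/(r − g), the implied growth is g = r − D₁/P₀.
g = 0.073 − 8.09/326.46 = 0.073 − 0.02478 = 0.04822

4.82%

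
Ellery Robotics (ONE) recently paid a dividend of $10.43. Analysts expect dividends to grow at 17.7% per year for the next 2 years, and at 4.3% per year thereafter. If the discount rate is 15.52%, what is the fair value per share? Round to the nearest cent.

Two-stage DDM. Project D₁…D_2 at 0.177, terminal growth 0.043, discount at r = 0.1552.
D_1 = 12.2761
D_2 = 14.4490
Terminal value at t=2: TV = D_3/(r−g) = 15.0703/(0.1552−0.043) = 134.3163
P₀ = 12.2761/(1+0.1552)^1 + 14.4490/(1+0.1552)^2 + 134.3163/(1+0.1552)^2 = 122.1043

$122.10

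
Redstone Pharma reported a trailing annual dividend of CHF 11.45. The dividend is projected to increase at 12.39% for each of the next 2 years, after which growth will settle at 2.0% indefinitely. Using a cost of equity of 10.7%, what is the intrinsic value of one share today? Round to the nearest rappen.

Two-stage DDM. Project D₁…D_2 at 0.1239, terminal growth 0.02, discount at r = 0.107.
D_1 = 12.8687
D_2 = 14.4631
Terminal value at t=2: TV = D_3/(r−g) = 14.7523/(0.107−0.02) = 169.5672
P₀ = 12.8687/(1+0.107)^1 + 14.4631/(1+0.107)^2 + 169.5672/(1+0.107)^2 = 161.7985

CHF 161.80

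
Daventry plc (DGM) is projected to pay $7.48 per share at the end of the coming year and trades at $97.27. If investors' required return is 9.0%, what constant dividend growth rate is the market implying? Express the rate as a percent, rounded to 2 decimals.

1.31%

From P₀ = D₁/(r − g), the implied growth is g = r − D₁/P₀.
g = 0.09 − 7.48/97.27 = 0.09 − 0.07690 = 0.01310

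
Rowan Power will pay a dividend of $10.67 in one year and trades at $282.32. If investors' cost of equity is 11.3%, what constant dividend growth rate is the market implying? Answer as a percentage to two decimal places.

7.52%

From P₀ = D₁/(r − g), the implied growth is g = r − D₁/P₀.
g = 0.113 − 10.67/282.32 = 0.113 − 0.03779 = 0.07521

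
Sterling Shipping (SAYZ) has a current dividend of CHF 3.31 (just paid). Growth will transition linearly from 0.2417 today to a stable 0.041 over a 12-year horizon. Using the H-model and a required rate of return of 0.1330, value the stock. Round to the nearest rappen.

H-model: P₀ = D₀[(1+g_L) + H(g_S−g_L)]/(r−g_L), with H = 12/2 = 6.
P₀ = 3.31 × [(1+0.041) + 6×(0.2417−0.041)] / (0.133−0.041)
   = 3.31 × 2.2452 / 0.092 = 80.7784

CHF 80.78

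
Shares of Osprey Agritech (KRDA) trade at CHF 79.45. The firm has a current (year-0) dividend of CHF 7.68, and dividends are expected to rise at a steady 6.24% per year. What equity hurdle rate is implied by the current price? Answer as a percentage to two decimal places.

16.51%

Rearranging the constant-growth DDM: r = D₁/P₀ + g.
D₁ = 7.68 × (1 + 0.0624) = 8.1592.
r = 8.1592 / 79.45 + 0.0624 = 0.10270 + 0.0624 = 0.16510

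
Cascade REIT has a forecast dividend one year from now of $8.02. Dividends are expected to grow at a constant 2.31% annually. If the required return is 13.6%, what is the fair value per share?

$71.04

Gordon growth model: P₀ = D₁/(r − g), with D₁ = 8.02 given directly.
P₀ = 8.0200 / (0.136 − 0.0231) = 8.0200 / 0.1129 = 71.0363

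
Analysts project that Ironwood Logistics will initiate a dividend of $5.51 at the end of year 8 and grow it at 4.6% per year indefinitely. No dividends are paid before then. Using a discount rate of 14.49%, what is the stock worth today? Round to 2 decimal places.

$21.61

Deferred-dividend DDM. At t=7 the remaining stream is a growing perpetuity with first payment D_8 = 5.51.
V_7 = D_8/(r−g) = 5.51/(0.1449−0.046) = 55.7128
P₀ = V_7/(1+r)^7 = 55.7128/(1+0.1449)^7 = 21.6064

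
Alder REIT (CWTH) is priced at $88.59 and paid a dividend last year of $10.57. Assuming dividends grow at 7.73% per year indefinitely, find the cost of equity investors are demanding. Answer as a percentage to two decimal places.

20.58%

Rearranging the constant-growth DDM: r = D₁/P₀ + g.
D₁ = 10.57 × (1 + 0.0773) = 11.3871.
r = 11.3871 / 88.59 + 0.0773 = 0.12854 + 0.0773 = 0.20584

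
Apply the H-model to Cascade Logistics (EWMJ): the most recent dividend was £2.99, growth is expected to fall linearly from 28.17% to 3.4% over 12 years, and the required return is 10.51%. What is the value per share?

H-model: P₀ = D₀[(1+g_L) + H(g_S−g_L)]/(r−g_L), with H = 12/2 = 6.
P₀ = 2.99 × [(1+0.034) + 6×(0.2817−0.034)] / (0.1051−0.034)
   = 2.99 × 2.5202 / 0.0711 = 105.9831

£105.98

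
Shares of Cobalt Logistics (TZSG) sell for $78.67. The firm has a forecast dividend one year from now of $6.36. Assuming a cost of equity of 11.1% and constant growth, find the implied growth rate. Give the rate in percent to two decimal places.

From P₀ = D₁/(r − g), the implied growth is g = r − D₁/P₀.
g = 0.111 − 6.36/78.67 = 0.111 − 0.08084 = 0.03016

3.02%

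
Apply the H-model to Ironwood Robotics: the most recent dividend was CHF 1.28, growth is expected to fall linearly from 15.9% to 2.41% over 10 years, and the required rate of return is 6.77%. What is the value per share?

CHF 49.87

H-model: P₀ = D₀[(1+g_L) + H(g_S−g_L)]/(r−g_L), with H = 10/2 = 5.
P₀ = 1.28 × [(1+0.0241) + 5×(0.159−0.0241)] / (0.0677−0.0241)
   = 1.28 × 1.6986 / 0.0436 = 49.8672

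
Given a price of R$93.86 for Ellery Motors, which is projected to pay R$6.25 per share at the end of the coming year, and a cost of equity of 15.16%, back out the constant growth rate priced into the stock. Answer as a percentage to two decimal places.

From P₀ = D₁/(r − g), the implied growth is g = r − D₁/P₀.
g = 0.1516 − 6.25/93.86 = 0.1516 − 0.06659 = 0.08501

8.50%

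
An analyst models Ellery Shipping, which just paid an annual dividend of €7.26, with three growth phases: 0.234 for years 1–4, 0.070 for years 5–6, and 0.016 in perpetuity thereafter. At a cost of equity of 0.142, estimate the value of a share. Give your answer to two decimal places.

€123.41

Three-stage DDM. Project D₁…D_6; terminal Gordon value at t=6 with g = 0.016; discount at r = 0.142.
D_1 = 8.9588
D_2 = 11.0552
D_3 = 13.6421
D_4 = 16.8344
D_5 = 18.0128
D_6 = 19.2737
TV_6 = 19.5821/(0.142−0.016) = 155.4132
P₀ = Σ Dₜ/(1+r)ᵗ + TV_6/(1+r)^6 = 123.4052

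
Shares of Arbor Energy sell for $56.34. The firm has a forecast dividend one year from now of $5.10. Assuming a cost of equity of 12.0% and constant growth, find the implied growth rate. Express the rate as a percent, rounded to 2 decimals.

2.95%

From P₀ = D₁/(r − g), the implied growth is g = r − D₁/P₀.
g = 0.12 − 5.10/56.34 = 0.12 − 0.09052 = 0.02948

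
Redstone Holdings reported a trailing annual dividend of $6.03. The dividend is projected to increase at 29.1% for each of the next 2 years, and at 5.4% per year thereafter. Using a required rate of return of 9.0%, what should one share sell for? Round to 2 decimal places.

$263.26

Two-stage DDM. Project D₁…D_2 at 0.291, terminal growth 0.054, discount at r = 0.09.
D_1 = 7.7847
D_2 = 10.0501
Terminal value at t=2: TV = D_3/(r−g) = 10.5928/(0.09−0.054) = 294.2442
P₀ = 7.7847/(1+0.09)^1 + 10.0501/(1+0.09)^2 + 294.2442/(1+0.09)^2 = 263.2604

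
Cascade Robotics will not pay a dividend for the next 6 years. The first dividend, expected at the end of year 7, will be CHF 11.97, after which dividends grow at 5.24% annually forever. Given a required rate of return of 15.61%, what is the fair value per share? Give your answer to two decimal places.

CHF 48.34

Deferred-dividend DDM. At t=6 the remaining stream is a growing perpetuity with first payment D_7 = 11.97.
V_6 = D_7/(r−g) = 11.97/(0.1561−0.0524) = 115.4291
P₀ = V_6/(1+r)^6 = 115.4291/(1+0.1561)^6 = 48.3440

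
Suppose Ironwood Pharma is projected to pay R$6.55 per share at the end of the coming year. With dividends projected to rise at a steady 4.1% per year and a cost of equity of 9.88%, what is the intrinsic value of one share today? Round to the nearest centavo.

Gordon growth model: P₀ = D₁/(r − g), with D₁ = 6.55 given directly.
P₀ = 6.5500 / (0.0988 − 0.041) = 6.5500 / 0.0578 = 113.3218

R$113.32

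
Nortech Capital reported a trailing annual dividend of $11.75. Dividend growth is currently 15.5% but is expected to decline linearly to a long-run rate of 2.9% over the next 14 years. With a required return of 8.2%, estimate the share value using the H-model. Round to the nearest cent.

H-model: P₀ = D₀[(1+g_L) + H(g_S−g_L)]/(r−g_L), with H = 14/2 = 7.
P₀ = 11.75 × [(1+0.029) + 7×(0.155−0.029)] / (0.082−0.029)
   = 11.75 × 1.9110 / 0.053 = 423.6651

$423.67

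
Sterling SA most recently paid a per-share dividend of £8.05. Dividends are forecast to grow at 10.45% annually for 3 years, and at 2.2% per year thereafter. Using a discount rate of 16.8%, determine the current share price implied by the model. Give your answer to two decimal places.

Two-stage DDM. Project D₁…D_3 at 0.1045, terminal growth 0.022, discount at r = 0.168.
D_1 = 8.8912
D_2 = 9.8204
D_3 = 10.8466
Terminal value at t=3: TV = D_4/(r−g) = 11.0852/(0.168−0.022) = 75.9261
P₀ = 8.8912/(1+0.168)^1 + 9.8204/(1+0.168)^2 + 10.8466/(1+0.168)^3 + 75.9261/(1+0.168)^3 = 69.2679

£69.27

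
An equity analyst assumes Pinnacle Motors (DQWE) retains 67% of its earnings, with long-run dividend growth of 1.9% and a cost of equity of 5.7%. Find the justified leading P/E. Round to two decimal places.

8.68

Payout ratio b = 1 − 0.67 = 0.33.
Justified leading P/E = b/(r−g) = 0.33/(0.057−0.019) = 8.6842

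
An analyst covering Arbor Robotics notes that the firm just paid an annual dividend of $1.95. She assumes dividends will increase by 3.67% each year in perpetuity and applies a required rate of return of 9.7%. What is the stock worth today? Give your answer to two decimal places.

Gordon growth model: P₀ = D₁/(r − g). D₁ = 1.95 × (1 + 0.0367) = 2.0216.
P₀ = 2.0216 / (0.097 − 0.0367) = 2.0216 / 0.0603 = 33.5251

$33.53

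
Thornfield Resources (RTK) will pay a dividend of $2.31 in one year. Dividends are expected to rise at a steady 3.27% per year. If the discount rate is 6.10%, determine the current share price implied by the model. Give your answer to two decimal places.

$81.63

Gordon growth model: P₀ = D₁/(r − g), with D₁ = 2.31 given directly.
P₀ = 2.3100 / (0.061 − 0.0327) = 2.3100 / 0.0283 = 81.6254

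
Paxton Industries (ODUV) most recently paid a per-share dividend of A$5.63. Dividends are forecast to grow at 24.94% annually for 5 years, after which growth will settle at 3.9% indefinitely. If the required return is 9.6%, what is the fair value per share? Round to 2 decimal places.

Two-stage DDM. Project D₁…D_5 at 0.2494, terminal growth 0.039, discount at r = 0.096.
D_1 = 7.0341
D_2 = 8.7884
D_3 = 10.9803
D_4 = 13.7187
D_5 = 17.1402
Terminal value at t=5: TV = D_6/(r−g) = 17.8087/(0.096−0.039) = 312.4328
P₀ = 7.0341/(1+0.096)^1 + 8.7884/(1+0.096)^2 + 10.9803/(1+0.096)^3 + 13.7187/(1+0.096)^4 + 17.1402/(1+0.096)^5 + 312.4328/(1+0.096)^5 = 239.9827

A$239.98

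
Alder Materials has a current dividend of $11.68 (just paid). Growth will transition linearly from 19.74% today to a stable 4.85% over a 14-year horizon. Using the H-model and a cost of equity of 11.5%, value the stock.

$367.23

H-model: P₀ = D₀[(1+g_L) + H(g_S−g_L)]/(r−g_L), with H = 14/2 = 7.
P₀ = 11.68 × [(1+0.0485) + 7×(0.1974−0.0485)] / (0.115−0.0485)
   = 11.68 × 2.0908 / 0.0665 = 367.2262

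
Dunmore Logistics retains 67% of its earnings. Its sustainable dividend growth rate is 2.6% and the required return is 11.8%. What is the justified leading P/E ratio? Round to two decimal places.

3.59

Payout ratio b = 1 − 0.67 = 0.33.
Justified leading P/E = b/(r−g) = 0.33/(0.118−0.026) = 3.5870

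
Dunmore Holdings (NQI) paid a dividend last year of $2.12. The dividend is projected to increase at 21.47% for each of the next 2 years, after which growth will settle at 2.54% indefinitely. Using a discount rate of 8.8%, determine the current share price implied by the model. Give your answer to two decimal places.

Two-stage DDM. Project D₁…D_2 at 0.2147, terminal growth 0.0254, discount at r = 0.088.
D_1 = 2.5752
D_2 = 3.1281
Terminal value at t=2: TV = D_3/(r−g) = 3.2075/(0.088−0.0254) = 51.2381
P₀ = 2.5752/(1+0.088)^1 + 3.1281/(1+0.088)^2 + 51.2381/(1+0.088)^2 = 48.2942

$48.29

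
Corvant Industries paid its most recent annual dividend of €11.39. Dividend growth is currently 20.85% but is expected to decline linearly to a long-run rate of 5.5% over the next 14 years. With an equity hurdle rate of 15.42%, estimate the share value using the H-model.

H-model: P₀ = D₀[(1+g_L) + H(g_S−g_L)]/(r−g_L), with H = 14/2 = 7.
P₀ = 11.39 × [(1+0.055) + 7×(0.2085−0.055)] / (0.1542−0.055)
   = 11.39 × 2.1295 / 0.0992 = 244.5061

€244.51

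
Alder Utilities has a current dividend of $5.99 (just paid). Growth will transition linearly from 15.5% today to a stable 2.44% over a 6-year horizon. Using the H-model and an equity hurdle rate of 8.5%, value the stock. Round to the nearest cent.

H-model: P₀ = D₀[(1+g_L) + H(g_S−g_L)]/(r−g_L), with H = 6/2 = 3.
P₀ = 5.99 × [(1+0.0244) + 3×(0.155−0.0244)] / (0.085−0.0244)
   = 5.99 × 1.4162 / 0.0606 = 139.9841

$139.98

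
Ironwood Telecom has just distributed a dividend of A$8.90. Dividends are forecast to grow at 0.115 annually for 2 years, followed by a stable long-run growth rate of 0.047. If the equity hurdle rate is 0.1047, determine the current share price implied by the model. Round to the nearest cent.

A$182.57

Two-stage DDM. Project D₁…D_2 at 0.115, terminal growth 0.047, discount at r = 0.1047.
D_1 = 9.9235
D_2 = 11.0647
Terminal value at t=2: TV = D_3/(r−g) = 11.5847/(0.1047−0.047) = 200.7755
P₀ = 9.9235/(1+0.1047)^1 + 11.0647/(1+0.1047)^2 + 200.7755/(1+0.1047)^2 = 182.5709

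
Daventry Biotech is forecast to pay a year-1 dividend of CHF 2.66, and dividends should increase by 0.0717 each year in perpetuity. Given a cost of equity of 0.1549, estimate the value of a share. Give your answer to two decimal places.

CHF 31.97

Gordon growth model: P₀ = D₁/(r − g), with D₁ = 2.66 given directly.
P₀ = 2.6600 / (0.1549 − 0.0717) = 2.6600 / 0.0832 = 31.9712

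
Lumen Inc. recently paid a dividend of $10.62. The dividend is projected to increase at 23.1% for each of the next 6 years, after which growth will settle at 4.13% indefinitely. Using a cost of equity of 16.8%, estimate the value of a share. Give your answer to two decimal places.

$196.51

Two-stage DDM. Project D₁…D_6 at 0.231, terminal growth 0.0413, discount at r = 0.168.
D_1 = 13.0732
D_2 = 16.0931
D_3 = 19.8106
D_4 = 24.3869
D_5 = 30.0203
D_6 = 36.9550
Terminal value at t=6: TV = D_7/(r−g) = 38.4812/(0.168−0.0413) = 303.7191
P₀ = 13.0732/(1+0.168)^1 + 16.0931/(1+0.168)^2 + 19.8106/(1+0.168)^3 + 24.3869/(1+0.168)^4 + 30.0203/(1+0.168)^5 + 36.9550/(1+0.168)^6 + 303.7191/(1+0.168)^6 = 196.5141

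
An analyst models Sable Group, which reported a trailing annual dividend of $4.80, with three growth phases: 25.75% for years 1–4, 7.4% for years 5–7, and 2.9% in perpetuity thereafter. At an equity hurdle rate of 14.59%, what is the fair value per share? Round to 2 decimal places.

Three-stage DDM. Project D₁…D_7; terminal Gordon value at t=7 with g = 0.029; discount at r = 0.1459.
D_1 = 6.0360
D_2 = 7.5903
D_3 = 9.5448
D_4 = 12.0025
D_5 = 12.8907
D_6 = 13.8446
D_7 = 14.8691
TV_7 = 15.3004/(0.1459−0.029) = 130.8841
P₀ = Σ Dₜ/(1+r)ᵗ + TV_7/(1+r)^7 = 93.1734

$93.17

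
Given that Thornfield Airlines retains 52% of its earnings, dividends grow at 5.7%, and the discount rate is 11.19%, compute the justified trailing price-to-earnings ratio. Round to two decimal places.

Payout ratio b = 1 − 0.52 = 0.48.
Justified trailing P/E = b(1+g)/(r−g) = 0.48×(1+0.057)/(0.1119−0.057) = 9.2415

9.24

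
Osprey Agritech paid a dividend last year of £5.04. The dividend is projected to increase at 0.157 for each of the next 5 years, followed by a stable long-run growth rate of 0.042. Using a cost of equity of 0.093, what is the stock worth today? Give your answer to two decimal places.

Two-stage DDM. Project D₁…D_5 at 0.157, terminal growth 0.042, discount at r = 0.093.
D_1 = 5.8313
D_2 = 6.7468
D_3 = 7.8060
D_4 = 9.0316
D_5 = 10.4495
Terminal value at t=5: TV = D_6/(r−g) = 10.8884/(0.093−0.042) = 213.4985
P₀ = 5.8313/(1+0.093)^1 + 6.7468/(1+0.093)^2 + 7.8060/(1+0.093)^3 + 9.0316/(1+0.093)^4 + 10.4495/(1+0.093)^5 + 213.4985/(1+0.093)^5 = 166.8534

£166.85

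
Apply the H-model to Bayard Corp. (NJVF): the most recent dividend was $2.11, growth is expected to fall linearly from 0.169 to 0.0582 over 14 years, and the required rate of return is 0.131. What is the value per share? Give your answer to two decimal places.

$53.15

H-model: P₀ = D₀[(1+g_L) + H(g_S−g_L)]/(r−g_L), with H = 14/2 = 7.
P₀ = 2.11 × [(1+0.0582) + 7×(0.169−0.0582)] / (0.131−0.0582)
   = 2.11 × 1.8338 / 0.0728 = 53.1500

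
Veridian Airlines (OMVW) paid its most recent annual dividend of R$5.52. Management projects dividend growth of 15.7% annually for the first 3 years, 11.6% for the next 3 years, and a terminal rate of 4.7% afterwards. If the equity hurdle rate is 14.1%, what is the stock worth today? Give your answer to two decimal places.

Three-stage DDM. Project D₁…D_6; terminal Gordon value at t=6 with g = 0.047; discount at r = 0.141.
D_1 = 6.3866
D_2 = 7.3893
D_3 = 8.5495
D_4 = 9.5412
D_5 = 10.6480
D_6 = 11.8832
TV_6 = 12.4417/(0.141−0.047) = 132.3581
P₀ = Σ Dₜ/(1+r)ᵗ + TV_6/(1+r)^6 = 93.5338

R$93.53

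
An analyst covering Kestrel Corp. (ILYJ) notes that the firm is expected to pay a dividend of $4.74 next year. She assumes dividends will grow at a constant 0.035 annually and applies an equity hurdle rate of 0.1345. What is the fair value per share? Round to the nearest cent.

Gordon growth model: P₀ = D₁/(r − g), with D₁ = 4.74 given directly.
P₀ = 4.7400 / (0.1345 − 0.035) = 4.7400 / 0.0995 = 47.6382

$47.64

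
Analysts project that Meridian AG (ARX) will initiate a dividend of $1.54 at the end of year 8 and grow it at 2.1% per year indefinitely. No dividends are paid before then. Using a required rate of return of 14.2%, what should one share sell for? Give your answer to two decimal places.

$5.02

Deferred-dividend DDM. At t=7 the remaining stream is a growing perpetuity with first payment D_8 = 1.54.
V_7 = D_8/(r−g) = 1.54/(0.142−0.021) = 12.7273
P₀ = V_7/(1+r)^7 = 12.7273/(1+0.142)^7 = 5.0243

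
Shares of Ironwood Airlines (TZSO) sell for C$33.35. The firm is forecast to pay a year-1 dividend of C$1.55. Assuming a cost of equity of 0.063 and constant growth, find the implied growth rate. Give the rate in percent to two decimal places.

1.65%

From P₀ = D₁/(r − g), the implied growth is g = r − D₁/P₀.
g = 0.063 − 1.55/33.35 = 0.063 − 0.04648 = 0.01652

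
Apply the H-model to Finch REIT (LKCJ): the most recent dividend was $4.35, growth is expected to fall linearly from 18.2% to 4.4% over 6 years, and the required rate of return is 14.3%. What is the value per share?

H-model: P₀ = D₀[(1+g_L) + H(g_S−g_L)]/(r−g_L), with H = 6/2 = 3.
P₀ = 4.35 × [(1+0.044) + 3×(0.182−0.044)] / (0.143−0.044)
   = 4.35 × 1.4580 / 0.099 = 64.0636

$64.06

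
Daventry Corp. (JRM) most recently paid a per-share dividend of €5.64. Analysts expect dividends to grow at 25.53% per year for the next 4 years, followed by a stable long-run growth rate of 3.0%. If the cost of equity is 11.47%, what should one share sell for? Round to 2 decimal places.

€140.93

Two-stage DDM. Project D₁…D_4 at 0.2553, terminal growth 0.03, discount at r = 0.1147.
D_1 = 7.0799
D_2 = 8.8874
D_3 = 11.1563
D_4 = 14.0046
Terminal value at t=4: TV = D_5/(r−g) = 14.4247/(0.1147−0.03) = 170.3033
P₀ = 7.0799/(1+0.1147)^1 + 8.8874/(1+0.1147)^2 + 11.1563/(1+0.1147)^3 + 14.0046/(1+0.1147)^4 + 170.3033/(1+0.1147)^4 = 140.9331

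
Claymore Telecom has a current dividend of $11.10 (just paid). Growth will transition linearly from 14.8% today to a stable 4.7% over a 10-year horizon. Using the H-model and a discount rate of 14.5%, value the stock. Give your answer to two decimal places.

$175.79

H-model: P₀ = D₀[(1+g_L) + H(g_S−g_L)]/(r−g_L), with H = 10/2 = 5.
P₀ = 11.10 × [(1+0.047) + 5×(0.148−0.047)] / (0.145−0.047)
   = 11.10 × 1.5520 / 0.098 = 175.7878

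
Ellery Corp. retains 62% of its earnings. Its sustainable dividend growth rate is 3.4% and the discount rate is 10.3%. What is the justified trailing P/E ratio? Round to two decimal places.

5.69

Payout ratio b = 1 − 0.62 = 0.38.
Justified trailing P/E = b(1+g)/(r−g) = 0.38×(1+0.034)/(0.103−0.034) = 5.6945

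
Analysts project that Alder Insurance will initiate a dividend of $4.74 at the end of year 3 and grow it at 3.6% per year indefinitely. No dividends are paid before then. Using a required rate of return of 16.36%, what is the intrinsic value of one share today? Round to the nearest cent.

$27.44

Deferred-dividend DDM. At t=2 the remaining stream is a growing perpetuity with first payment D_3 = 4.74.
V_2 = D_3/(r−g) = 4.74/(0.1636−0.036) = 37.1473
P₀ = V_2/(1+r)^2 = 37.1473/(1+0.1636)^2 = 27.4360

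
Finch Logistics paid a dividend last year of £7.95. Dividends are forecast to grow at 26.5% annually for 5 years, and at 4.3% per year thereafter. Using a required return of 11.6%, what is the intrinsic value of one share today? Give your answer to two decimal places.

Two-stage DDM. Project D₁…D_5 at 0.265, terminal growth 0.043, discount at r = 0.116.
D_1 = 10.0568
D_2 = 12.7218
D_3 = 16.0931
D_4 = 20.3577
D_5 = 25.7525
Terminal value at t=5: TV = D_6/(r−g) = 26.8599/(0.116−0.043) = 367.9436
P₀ = 10.0568/(1+0.116)^1 + 12.7218/(1+0.116)^2 + 16.0931/(1+0.116)^3 + 20.3577/(1+0.116)^4 + 25.7525/(1+0.116)^5 + 367.9436/(1+0.116)^5 = 271.3545

£271.35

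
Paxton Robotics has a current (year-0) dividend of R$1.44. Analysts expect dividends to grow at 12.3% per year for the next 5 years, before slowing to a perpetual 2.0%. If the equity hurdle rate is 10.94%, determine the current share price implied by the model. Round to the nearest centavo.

Two-stage DDM. Project D₁…D_5 at 0.123, terminal growth 0.02, discount at r = 0.1094.
D_1 = 1.6171
D_2 = 1.8160
D_3 = 2.0394
D_4 = 2.2902
D_5 = 2.5719
Terminal value at t=5: TV = D_6/(r−g) = 2.6234/(0.1094−0.02) = 29.3443
P₀ = 1.6171/(1+0.1094)^1 + 1.8160/(1+0.1094)^2 + 2.0394/(1+0.1094)^3 + 2.2902/(1+0.1094)^4 + 2.5719/(1+0.1094)^5 + 29.3443/(1+0.1094)^5 = 24.9307

R$24.93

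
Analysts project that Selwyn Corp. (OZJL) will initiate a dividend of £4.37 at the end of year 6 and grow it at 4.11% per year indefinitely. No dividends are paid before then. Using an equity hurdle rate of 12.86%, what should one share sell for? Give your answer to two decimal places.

Deferred-dividend DDM. At t=5 the remaining stream is a growing perpetuity with first payment D_6 = 4.37.
V_5 = D_6/(r−g) = 4.37/(0.1286−0.0411) = 49.9429
P₀ = V_5/(1+r)^5 = 49.9429/(1+0.1286)^5 = 27.2755

£27.28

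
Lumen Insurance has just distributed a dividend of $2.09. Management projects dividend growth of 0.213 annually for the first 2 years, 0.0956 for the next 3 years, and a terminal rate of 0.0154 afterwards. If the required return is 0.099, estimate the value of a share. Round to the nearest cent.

Three-stage DDM. Project D₁…D_5; terminal Gordon value at t=5 with g = 0.0154; discount at r = 0.099.
D_1 = 2.5352
D_2 = 3.0752
D_3 = 3.3691
D_4 = 3.6912
D_5 = 4.0441
TV_5 = 4.1064/(0.099−0.0154) = 49.1196
P₀ = Σ Dₜ/(1+r)ᵗ + TV_5/(1+r)^5 = 43.0824

$43.08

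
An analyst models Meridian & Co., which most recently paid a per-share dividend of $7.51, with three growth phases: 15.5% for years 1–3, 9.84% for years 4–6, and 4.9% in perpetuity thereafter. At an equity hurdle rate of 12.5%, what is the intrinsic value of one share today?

Three-stage DDM. Project D₁…D_6; terminal Gordon value at t=6 with g = 0.049; discount at r = 0.125.
D_1 = 8.6740
D_2 = 10.0185
D_3 = 11.5714
D_4 = 12.7100
D_5 = 13.9607
D_6 = 15.3344
TV_6 = 16.0858/(0.125−0.049) = 211.6554
P₀ = Σ Dₜ/(1+r)ᵗ + TV_6/(1+r)^6 = 151.4024

$151.40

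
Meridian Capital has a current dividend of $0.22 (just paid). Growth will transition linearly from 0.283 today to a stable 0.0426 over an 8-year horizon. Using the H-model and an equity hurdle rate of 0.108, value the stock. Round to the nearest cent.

$6.74

H-model: P₀ = D₀[(1+g_L) + H(g_S−g_L)]/(r−g_L), with H = 8/2 = 4.
P₀ = 0.22 × [(1+0.0426) + 4×(0.283−0.0426)] / (0.108−0.0426)
   = 0.22 × 2.0042 / 0.0654 = 6.7420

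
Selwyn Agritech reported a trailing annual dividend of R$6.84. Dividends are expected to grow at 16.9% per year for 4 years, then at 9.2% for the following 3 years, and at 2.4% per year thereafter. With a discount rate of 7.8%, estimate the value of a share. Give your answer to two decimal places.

Three-stage DDM. Project D₁…D_7; terminal Gordon value at t=7 with g = 0.024; discount at r = 0.078.
D_1 = 7.9960
D_2 = 9.3473
D_3 = 10.9270
D_4 = 12.7736
D_5 = 13.9488
D_6 = 15.2321
D_7 = 16.6334
TV_7 = 17.0326/(0.078−0.024) = 315.4193
P₀ = Σ Dₜ/(1+r)ᵗ + TV_7/(1+r)^7 = 249.2101

R$249.21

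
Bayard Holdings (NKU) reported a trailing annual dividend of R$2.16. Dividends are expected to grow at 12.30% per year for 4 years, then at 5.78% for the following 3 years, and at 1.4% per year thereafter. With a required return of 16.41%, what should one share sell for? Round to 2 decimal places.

Three-stage DDM. Project D₁…D_7; terminal Gordon value at t=7 with g = 0.014; discount at r = 0.1641.
D_1 = 2.4257
D_2 = 2.7240
D_3 = 3.0591
D_4 = 3.4354
D_5 = 3.6339
D_6 = 3.8440
D_7 = 4.0662
TV_7 = 4.1231/(0.1641−0.014) = 27.4689
P₀ = Σ Dₜ/(1+r)ᵗ + TV_7/(1+r)^7 = 22.0342

R$22.03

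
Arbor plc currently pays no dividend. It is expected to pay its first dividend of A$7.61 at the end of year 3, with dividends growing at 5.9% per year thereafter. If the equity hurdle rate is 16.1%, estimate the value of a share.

Deferred-dividend DDM. At t=2 the remaining stream is a growing perpetuity with first payment D_3 = 7.61.
V_2 = D_3/(r−g) = 7.61/(0.161−0.059) = 74.6078
P₀ = V_2/(1+r)^2 = 74.6078/(1+0.161)^2 = 55.3503

A$55.35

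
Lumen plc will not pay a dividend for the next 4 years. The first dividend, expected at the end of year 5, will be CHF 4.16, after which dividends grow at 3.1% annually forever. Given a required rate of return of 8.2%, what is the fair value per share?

Deferred-dividend DDM. At t=4 the remaining stream is a growing perpetuity with first payment D_5 = 4.16.
V_4 = D_5/(r−g) = 4.16/(0.082−0.031) = 81.5686
P₀ = V_4/(1+r)^4 = 81.5686/(1+0.082)^4 = 59.5133

CHF 59.51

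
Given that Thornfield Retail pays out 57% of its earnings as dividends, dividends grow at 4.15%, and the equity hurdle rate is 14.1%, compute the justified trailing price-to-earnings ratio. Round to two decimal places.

5.97

Justified trailing P/E = b(1+g)/(r−g) = 0.57×(1+0.0415)/(0.141−0.0415) = 5.9664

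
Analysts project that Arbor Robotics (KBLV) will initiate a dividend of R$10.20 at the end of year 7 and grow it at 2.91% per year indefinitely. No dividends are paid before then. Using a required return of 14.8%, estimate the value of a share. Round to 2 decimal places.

R$37.48

Deferred-dividend DDM. At t=6 the remaining stream is a growing perpetuity with first payment D_7 = 10.20.
V_6 = D_7/(r−g) = 10.20/(0.148−0.0291) = 85.7864
P₀ = V_6/(1+r)^6 = 85.7864/(1+0.148)^6 = 37.4772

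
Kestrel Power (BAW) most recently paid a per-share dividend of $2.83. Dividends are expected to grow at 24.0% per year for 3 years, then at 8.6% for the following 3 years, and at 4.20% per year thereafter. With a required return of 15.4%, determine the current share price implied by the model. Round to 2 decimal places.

Three-stage DDM. Project D₁…D_6; terminal Gordon value at t=6 with g = 0.042; discount at r = 0.154.
D_1 = 3.5092
D_2 = 4.3514
D_3 = 5.3957
D_4 = 5.8598
D_5 = 6.3637
D_6 = 6.9110
TV_6 = 7.2013/(0.154−0.042) = 64.2970
P₀ = Σ Dₜ/(1+r)ᵗ + TV_6/(1+r)^6 = 46.3835

$46.38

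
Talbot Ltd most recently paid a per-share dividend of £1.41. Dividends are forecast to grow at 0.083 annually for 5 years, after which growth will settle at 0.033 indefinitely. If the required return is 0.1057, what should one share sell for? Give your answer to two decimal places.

Two-stage DDM. Project D₁…D_5 at 0.083, terminal growth 0.033, discount at r = 0.1057.
D_1 = 1.5270
D_2 = 1.6538
D_3 = 1.7910
D_4 = 1.9397
D_5 = 2.1007
Terminal value at t=5: TV = D_6/(r−g) = 2.1700/(0.1057−0.033) = 29.8488
P₀ = 1.5270/(1+0.1057)^1 + 1.6538/(1+0.1057)^2 + 1.7910/(1+0.1057)^3 + 1.9397/(1+0.1057)^4 + 2.1007/(1+0.1057)^5 + 29.8488/(1+0.1057)^5 = 24.6885

£24.69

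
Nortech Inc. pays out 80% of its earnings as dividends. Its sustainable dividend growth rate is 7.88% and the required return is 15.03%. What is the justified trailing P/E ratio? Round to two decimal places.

Justified trailing P/E = b(1+g)/(r−g) = 0.80×(1+0.0788)/(0.1503−0.0788) = 12.0705

12.07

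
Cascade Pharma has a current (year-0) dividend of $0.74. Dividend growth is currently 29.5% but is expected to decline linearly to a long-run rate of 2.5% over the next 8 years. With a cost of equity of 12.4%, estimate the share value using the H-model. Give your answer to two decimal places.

$15.73

H-model: P₀ = D₀[(1+g_L) + H(g_S−g_L)]/(r−g_L), with H = 8/2 = 4.
P₀ = 0.74 × [(1+0.025) + 4×(0.295−0.025)] / (0.124−0.025)
   = 0.74 × 2.1050 / 0.099 = 15.7343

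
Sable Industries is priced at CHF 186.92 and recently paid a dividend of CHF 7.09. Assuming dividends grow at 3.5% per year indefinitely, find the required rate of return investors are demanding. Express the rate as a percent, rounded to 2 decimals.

Rearranging the constant-growth DDM: r = D₁/P₀ + g.
D₁ = 7.09 × (1 + 0.035) = 7.3381.
r = 7.3381 / 186.92 + 0.035 = 0.03926 + 0.035 = 0.07426

7.43%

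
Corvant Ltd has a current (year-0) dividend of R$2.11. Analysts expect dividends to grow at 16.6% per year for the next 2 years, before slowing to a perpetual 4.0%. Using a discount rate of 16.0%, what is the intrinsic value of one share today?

Two-stage DDM. Project D₁…D_2 at 0.166, terminal growth 0.04, discount at r = 0.16.
D_1 = 2.4603
D_2 = 2.8687
Terminal value at t=2: TV = D_3/(r−g) = 2.9834/(0.16−0.04) = 24.8617
P₀ = 2.4603/(1+0.16)^1 + 2.8687/(1+0.16)^2 + 24.8617/(1+0.16)^2 = 22.7291

R$22.73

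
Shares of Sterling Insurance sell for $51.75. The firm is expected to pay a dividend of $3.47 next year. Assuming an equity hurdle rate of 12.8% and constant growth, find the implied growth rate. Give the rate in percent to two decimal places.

6.09%

From P₀ = D₁/(r − g), the implied growth is g = r − D₁/P₀.
g = 0.128 − 3.47/51.75 = 0.128 − 0.06705 = 0.06095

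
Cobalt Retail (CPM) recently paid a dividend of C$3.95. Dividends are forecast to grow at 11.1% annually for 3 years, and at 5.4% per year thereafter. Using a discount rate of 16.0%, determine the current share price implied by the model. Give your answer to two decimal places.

C$45.38

Two-stage DDM. Project D₁…D_3 at 0.111, terminal growth 0.054, discount at r = 0.16.
D_1 = 4.3884
D_2 = 4.8756
D_3 = 5.4168
Terminal value at t=3: TV = D_4/(r−g) = 5.7093/(0.16−0.054) = 53.8610
P₀ = 4.3884/(1+0.16)^1 + 4.8756/(1+0.16)^2 + 5.4168/(1+0.16)^3 + 53.8610/(1+0.16)^3 = 45.3832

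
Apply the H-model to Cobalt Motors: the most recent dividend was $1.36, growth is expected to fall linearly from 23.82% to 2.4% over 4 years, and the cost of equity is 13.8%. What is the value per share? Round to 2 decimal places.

H-model: P₀ = D₀[(1+g_L) + H(g_S−g_L)]/(r−g_L), with H = 4/2 = 2.
P₀ = 1.36 × [(1+0.024) + 2×(0.2382−0.024)] / (0.138−0.024)
   = 1.36 × 1.4524 / 0.114 = 17.3269

$17.33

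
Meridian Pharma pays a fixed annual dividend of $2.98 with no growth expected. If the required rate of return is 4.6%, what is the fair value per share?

$64.78

Zero-growth DDM (perpetuity): P₀ = D/r = 2.98 / 0.046 = 64.7826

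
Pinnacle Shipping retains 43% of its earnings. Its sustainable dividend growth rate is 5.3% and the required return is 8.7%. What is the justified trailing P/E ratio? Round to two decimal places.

Payout ratio b = 1 − 0.43 = 0.57.
Justified trailing P/E = b(1+g)/(r−g) = 0.57×(1+0.053)/(0.087−0.053) = 17.6532

17.65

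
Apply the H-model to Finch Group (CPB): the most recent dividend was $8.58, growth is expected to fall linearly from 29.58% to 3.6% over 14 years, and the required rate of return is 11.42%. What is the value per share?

$313.20

H-model: P₀ = D₀[(1+g_L) + H(g_S−g_L)]/(r−g_L), with H = 14/2 = 7.
P₀ = 8.58 × [(1+0.036) + 7×(0.2958−0.036)] / (0.1142−0.036)
   = 8.58 × 2.8546 / 0.0782 = 313.2029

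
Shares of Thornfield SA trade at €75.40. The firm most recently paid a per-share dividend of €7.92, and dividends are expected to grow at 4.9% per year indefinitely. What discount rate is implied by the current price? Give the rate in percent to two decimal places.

15.92%

Rearranging the constant-growth DDM: r = D₁/P₀ + g.
D₁ = 7.92 × (1 + 0.049) = 8.3081.
r = 8.3081 / 75.40 + 0.049 = 0.11019 + 0.049 = 0.15919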